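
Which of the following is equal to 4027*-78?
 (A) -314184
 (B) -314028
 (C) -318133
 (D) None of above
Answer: D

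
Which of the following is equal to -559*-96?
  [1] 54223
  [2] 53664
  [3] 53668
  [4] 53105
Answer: 2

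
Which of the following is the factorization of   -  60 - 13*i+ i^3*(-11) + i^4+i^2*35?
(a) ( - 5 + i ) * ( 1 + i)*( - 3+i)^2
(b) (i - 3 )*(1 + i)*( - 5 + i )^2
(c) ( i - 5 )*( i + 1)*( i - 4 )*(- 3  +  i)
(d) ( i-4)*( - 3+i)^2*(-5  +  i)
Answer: c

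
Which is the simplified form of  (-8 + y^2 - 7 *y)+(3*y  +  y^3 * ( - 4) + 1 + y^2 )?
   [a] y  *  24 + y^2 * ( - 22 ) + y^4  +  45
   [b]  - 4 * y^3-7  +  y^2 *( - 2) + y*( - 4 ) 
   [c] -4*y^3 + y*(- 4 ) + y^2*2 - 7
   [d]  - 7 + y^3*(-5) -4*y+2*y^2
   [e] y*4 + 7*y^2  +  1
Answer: c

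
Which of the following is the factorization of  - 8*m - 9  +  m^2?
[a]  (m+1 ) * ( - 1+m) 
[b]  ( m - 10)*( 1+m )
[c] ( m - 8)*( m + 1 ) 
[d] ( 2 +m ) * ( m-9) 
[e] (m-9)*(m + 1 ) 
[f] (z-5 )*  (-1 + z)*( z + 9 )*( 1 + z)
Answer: e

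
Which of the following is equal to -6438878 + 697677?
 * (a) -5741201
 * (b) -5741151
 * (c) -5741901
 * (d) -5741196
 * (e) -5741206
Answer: a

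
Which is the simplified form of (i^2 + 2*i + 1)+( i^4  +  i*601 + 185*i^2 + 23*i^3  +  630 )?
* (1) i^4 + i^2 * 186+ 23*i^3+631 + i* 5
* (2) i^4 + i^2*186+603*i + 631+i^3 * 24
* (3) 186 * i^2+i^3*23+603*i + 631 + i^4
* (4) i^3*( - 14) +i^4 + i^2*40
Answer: 3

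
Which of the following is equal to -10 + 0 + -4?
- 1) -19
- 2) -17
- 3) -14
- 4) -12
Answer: 3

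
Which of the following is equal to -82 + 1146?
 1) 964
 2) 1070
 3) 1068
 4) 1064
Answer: 4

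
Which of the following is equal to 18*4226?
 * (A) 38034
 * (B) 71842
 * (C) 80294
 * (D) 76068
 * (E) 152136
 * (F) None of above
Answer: D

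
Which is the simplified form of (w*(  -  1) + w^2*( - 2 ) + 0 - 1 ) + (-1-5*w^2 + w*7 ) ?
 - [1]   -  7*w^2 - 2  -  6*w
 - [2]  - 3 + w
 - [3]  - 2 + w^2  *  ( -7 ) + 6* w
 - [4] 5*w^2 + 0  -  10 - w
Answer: 3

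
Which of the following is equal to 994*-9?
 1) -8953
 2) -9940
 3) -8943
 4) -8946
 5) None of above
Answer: 4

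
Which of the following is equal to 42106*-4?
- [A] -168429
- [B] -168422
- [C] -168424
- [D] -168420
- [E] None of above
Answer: C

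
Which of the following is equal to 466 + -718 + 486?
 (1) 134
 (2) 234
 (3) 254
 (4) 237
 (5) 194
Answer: 2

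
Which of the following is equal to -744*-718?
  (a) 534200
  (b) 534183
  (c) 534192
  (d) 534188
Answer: c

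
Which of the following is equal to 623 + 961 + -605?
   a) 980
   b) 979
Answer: b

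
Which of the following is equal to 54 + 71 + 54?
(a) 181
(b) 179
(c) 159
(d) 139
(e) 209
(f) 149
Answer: b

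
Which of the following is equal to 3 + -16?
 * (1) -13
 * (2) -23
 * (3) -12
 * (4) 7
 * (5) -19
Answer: 1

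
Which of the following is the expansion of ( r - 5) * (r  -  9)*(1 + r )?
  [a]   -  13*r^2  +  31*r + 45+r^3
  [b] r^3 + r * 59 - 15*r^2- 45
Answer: a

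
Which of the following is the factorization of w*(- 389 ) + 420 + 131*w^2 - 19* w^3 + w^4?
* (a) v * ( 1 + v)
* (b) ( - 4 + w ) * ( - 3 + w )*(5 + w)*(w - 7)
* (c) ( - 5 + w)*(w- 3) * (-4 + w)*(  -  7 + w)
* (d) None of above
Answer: c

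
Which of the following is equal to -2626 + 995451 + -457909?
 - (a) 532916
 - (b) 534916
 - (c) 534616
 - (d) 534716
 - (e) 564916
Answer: b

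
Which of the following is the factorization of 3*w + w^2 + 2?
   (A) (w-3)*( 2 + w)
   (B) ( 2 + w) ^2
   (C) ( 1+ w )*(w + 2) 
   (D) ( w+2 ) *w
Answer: C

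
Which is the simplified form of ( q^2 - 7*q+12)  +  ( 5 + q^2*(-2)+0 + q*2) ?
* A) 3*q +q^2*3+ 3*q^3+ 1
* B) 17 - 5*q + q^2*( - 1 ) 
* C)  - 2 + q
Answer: B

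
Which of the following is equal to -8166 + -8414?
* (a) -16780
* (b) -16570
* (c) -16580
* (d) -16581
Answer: c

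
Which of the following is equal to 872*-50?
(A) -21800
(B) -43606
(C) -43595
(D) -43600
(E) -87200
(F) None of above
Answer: D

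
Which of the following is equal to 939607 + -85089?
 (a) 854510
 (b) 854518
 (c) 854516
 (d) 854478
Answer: b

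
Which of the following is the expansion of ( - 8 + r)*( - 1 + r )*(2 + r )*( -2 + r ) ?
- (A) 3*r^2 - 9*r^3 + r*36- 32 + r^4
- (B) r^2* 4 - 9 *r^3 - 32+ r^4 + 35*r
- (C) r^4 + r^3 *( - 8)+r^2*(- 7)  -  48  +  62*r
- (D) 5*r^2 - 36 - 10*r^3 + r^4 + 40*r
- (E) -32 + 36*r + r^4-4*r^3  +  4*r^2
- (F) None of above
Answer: F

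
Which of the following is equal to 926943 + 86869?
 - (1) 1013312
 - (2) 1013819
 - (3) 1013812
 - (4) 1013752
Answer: 3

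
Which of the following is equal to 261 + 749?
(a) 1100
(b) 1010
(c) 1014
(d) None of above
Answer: b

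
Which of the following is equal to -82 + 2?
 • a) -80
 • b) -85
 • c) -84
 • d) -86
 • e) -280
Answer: a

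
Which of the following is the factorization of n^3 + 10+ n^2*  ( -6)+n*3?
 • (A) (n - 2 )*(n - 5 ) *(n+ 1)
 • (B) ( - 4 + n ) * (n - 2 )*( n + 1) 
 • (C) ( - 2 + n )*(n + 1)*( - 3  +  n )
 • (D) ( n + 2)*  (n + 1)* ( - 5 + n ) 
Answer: A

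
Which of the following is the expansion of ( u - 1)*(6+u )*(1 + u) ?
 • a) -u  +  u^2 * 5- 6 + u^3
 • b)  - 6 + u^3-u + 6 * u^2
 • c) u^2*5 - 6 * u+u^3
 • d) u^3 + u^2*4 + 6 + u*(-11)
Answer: b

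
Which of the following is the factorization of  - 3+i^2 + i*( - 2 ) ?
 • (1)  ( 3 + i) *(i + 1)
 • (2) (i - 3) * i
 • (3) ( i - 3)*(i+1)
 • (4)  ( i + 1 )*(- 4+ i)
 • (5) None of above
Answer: 3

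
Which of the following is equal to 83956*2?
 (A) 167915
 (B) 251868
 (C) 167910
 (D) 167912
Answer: D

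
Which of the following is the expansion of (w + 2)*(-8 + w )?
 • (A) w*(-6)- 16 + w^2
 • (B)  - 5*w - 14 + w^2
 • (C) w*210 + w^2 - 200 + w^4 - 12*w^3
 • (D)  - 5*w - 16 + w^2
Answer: A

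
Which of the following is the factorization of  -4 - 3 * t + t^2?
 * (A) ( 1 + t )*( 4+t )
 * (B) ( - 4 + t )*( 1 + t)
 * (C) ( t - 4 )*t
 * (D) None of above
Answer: B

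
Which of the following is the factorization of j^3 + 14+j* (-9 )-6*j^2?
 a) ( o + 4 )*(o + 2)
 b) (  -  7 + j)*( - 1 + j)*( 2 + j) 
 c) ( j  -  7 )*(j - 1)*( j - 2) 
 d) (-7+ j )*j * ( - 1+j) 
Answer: b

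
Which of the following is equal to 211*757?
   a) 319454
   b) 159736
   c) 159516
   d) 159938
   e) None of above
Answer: e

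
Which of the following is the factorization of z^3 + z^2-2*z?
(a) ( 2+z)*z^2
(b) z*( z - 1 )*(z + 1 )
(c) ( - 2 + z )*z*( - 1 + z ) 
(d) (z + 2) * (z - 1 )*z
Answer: d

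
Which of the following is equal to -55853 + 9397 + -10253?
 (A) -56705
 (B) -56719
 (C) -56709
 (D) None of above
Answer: C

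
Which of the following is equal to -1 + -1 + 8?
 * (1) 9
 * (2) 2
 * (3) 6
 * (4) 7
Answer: 3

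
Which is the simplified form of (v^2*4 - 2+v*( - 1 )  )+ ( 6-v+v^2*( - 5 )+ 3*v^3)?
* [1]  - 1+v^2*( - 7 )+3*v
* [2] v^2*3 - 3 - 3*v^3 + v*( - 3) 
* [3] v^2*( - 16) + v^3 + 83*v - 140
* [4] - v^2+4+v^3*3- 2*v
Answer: 4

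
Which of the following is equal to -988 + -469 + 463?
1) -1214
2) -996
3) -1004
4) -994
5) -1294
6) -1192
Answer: 4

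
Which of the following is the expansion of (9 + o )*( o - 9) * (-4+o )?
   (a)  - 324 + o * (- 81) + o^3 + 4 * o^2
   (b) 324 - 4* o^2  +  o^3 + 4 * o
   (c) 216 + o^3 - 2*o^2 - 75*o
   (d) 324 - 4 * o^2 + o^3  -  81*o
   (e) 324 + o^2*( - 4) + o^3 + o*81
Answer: d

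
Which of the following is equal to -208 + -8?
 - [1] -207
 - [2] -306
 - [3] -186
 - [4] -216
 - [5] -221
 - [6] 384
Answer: 4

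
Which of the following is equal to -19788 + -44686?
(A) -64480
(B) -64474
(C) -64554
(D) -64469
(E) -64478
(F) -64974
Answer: B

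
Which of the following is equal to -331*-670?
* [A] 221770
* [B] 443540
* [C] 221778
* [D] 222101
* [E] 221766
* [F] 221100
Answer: A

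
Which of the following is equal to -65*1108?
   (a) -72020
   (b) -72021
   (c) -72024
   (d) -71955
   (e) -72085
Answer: a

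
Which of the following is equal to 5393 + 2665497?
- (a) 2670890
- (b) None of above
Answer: a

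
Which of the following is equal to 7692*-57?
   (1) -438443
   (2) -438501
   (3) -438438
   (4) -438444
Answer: 4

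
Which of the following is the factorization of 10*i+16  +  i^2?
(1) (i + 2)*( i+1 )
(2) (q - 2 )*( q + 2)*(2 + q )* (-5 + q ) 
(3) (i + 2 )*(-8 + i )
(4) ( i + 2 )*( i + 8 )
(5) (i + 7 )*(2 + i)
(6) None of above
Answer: 4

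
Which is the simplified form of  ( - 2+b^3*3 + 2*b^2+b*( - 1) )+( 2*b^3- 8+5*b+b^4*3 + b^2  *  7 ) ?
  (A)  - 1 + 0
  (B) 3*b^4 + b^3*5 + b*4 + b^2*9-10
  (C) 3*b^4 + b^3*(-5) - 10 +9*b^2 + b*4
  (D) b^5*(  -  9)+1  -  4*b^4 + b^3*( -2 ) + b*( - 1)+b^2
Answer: B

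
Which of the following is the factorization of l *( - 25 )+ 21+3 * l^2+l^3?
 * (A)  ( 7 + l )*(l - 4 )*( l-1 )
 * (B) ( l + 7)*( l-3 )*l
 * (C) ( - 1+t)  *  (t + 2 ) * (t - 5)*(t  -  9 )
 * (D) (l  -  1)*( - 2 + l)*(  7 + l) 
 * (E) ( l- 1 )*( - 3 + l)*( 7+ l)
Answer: E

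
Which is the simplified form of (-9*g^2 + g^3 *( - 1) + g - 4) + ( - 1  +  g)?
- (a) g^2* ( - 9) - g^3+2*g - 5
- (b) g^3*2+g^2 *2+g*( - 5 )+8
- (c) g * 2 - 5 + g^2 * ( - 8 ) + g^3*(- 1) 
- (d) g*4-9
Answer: a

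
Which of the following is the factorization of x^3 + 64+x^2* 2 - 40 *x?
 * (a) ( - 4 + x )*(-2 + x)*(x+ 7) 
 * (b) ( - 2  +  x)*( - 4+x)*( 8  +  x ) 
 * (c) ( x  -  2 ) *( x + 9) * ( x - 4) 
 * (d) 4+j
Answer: b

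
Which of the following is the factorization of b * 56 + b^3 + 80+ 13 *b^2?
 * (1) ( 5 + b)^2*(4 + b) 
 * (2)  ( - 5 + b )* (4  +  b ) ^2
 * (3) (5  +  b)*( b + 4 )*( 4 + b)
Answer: 3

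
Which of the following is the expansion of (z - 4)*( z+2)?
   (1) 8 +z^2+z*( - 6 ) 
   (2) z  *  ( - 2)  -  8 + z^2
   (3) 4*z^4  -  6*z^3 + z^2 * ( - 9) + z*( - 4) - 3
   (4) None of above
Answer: 2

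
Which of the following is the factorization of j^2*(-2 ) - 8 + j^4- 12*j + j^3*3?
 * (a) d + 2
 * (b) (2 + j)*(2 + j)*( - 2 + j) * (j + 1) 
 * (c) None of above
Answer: b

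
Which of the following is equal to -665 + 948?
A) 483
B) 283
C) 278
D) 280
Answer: B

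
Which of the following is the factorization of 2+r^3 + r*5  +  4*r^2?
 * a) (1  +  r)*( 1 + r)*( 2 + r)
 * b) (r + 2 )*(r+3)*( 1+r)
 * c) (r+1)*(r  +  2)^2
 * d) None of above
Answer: a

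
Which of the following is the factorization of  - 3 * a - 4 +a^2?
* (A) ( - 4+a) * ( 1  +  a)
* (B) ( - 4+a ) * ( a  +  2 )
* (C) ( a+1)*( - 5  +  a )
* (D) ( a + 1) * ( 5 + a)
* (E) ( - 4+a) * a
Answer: A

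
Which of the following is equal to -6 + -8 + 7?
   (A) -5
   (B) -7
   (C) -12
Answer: B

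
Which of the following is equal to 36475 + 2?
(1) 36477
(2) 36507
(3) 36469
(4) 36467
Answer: 1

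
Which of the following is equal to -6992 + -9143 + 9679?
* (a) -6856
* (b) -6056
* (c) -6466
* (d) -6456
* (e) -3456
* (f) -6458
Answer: d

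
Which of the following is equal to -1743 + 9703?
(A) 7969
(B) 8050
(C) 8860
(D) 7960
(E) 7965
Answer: D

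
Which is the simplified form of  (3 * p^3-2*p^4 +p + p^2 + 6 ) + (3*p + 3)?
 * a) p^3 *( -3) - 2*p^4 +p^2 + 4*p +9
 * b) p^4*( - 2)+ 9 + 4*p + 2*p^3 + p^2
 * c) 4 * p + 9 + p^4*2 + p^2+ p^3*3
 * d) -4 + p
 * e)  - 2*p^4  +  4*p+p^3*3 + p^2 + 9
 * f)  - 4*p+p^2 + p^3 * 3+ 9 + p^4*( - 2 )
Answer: e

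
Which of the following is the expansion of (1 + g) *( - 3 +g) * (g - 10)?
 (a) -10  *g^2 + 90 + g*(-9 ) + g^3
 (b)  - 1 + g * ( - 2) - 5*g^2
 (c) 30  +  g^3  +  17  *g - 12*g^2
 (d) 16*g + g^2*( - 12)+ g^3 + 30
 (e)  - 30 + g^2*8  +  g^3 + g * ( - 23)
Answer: c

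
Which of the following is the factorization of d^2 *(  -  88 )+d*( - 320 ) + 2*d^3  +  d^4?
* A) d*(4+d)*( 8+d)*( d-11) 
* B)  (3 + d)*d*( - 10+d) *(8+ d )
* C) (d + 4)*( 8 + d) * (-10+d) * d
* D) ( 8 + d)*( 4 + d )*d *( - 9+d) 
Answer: C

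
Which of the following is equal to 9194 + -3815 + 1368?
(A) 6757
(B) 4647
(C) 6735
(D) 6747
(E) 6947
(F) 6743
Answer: D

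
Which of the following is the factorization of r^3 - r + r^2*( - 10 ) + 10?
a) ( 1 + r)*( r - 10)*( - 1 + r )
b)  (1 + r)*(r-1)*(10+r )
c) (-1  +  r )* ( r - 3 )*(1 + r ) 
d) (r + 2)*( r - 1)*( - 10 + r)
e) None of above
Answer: a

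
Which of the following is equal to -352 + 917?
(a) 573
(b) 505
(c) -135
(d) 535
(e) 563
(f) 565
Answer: f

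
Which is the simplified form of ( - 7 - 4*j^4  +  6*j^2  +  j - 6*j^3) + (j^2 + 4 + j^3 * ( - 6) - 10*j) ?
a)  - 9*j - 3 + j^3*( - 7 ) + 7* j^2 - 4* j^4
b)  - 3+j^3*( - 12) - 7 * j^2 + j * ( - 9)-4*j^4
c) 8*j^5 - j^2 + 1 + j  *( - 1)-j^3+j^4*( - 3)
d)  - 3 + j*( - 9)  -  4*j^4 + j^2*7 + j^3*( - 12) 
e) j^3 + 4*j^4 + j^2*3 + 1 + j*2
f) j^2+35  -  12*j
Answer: d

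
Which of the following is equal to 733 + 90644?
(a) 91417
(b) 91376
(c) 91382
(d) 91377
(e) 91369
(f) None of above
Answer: d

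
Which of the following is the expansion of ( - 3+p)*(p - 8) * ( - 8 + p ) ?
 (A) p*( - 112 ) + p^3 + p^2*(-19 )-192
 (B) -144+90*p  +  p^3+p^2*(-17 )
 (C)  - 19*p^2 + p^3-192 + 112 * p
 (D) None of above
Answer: C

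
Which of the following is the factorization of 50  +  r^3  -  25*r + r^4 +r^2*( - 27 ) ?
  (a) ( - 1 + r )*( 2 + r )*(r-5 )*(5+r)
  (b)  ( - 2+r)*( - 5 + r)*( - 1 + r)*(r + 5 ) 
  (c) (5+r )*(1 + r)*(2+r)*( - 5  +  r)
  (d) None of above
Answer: a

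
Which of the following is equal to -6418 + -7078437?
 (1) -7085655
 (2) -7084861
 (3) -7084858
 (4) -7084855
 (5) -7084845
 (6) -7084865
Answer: 4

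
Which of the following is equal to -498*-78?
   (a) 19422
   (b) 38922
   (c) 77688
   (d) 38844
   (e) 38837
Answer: d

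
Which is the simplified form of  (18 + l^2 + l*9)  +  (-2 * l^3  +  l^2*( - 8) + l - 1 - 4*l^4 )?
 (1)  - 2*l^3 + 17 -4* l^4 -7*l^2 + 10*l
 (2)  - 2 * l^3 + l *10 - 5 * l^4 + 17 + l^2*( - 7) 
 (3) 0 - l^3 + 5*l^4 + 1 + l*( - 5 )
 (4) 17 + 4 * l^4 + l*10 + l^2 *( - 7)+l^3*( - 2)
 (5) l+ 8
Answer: 1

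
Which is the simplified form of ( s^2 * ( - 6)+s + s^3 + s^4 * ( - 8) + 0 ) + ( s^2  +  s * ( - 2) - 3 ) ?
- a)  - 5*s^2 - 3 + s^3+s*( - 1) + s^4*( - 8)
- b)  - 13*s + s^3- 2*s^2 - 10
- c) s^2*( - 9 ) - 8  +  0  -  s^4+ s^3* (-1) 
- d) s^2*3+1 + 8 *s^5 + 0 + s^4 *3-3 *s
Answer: a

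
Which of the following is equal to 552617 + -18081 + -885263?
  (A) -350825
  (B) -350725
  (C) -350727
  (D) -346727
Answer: C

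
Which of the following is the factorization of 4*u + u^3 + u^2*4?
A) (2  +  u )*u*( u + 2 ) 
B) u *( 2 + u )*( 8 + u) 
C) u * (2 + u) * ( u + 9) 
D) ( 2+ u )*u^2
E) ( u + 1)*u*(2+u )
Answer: A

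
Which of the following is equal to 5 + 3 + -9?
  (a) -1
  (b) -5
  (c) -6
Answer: a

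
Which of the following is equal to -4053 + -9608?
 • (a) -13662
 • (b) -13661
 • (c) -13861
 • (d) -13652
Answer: b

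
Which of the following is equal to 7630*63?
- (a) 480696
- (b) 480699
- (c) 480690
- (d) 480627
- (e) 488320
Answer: c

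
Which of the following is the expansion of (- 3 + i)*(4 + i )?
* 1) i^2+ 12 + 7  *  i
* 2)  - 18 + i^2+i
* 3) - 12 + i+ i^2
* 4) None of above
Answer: 3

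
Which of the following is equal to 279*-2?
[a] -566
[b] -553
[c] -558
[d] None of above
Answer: c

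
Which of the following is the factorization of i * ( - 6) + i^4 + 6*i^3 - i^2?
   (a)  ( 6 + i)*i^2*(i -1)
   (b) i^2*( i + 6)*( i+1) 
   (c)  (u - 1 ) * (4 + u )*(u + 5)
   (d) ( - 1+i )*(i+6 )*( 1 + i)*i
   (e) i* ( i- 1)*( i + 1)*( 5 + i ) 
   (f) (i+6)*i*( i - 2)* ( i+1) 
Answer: d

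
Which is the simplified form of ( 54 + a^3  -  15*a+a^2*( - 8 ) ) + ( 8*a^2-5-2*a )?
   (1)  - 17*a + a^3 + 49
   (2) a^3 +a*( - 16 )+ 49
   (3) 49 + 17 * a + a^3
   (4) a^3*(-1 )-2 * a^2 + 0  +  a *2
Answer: 1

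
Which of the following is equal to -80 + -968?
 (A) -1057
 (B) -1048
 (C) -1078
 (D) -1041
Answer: B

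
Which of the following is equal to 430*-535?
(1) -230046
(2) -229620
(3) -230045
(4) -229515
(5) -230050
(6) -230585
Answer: 5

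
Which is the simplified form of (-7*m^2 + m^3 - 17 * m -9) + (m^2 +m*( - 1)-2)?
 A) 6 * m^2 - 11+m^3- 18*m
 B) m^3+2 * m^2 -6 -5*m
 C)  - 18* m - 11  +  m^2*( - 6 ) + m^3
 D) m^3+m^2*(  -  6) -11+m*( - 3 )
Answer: C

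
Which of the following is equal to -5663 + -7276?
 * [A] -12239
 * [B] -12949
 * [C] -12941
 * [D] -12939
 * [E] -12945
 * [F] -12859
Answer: D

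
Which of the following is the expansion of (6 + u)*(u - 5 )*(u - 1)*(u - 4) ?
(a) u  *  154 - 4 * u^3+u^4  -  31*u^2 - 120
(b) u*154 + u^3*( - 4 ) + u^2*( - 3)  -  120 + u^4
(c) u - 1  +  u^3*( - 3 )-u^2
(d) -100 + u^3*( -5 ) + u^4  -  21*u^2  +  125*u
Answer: a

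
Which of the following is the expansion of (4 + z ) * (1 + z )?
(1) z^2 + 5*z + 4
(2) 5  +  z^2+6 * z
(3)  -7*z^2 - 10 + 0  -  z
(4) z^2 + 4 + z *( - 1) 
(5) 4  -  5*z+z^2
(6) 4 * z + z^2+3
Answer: 1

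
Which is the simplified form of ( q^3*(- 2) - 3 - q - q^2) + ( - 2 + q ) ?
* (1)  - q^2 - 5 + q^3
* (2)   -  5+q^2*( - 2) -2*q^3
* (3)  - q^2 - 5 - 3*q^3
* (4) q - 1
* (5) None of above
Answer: 5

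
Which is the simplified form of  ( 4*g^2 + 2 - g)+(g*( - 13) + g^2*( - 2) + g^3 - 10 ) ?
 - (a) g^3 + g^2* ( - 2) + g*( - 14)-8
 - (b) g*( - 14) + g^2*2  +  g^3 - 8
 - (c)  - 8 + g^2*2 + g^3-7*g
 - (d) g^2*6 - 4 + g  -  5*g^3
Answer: b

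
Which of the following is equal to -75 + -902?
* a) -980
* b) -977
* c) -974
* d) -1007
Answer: b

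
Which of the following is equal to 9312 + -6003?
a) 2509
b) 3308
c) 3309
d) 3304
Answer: c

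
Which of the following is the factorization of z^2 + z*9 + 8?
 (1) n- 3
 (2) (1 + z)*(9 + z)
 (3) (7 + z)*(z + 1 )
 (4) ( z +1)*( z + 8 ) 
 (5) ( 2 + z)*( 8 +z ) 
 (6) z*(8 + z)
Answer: 4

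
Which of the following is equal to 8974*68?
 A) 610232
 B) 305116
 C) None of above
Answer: A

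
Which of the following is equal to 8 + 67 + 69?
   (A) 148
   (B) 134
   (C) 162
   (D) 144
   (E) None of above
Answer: D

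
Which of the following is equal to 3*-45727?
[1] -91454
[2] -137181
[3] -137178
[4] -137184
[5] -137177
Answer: 2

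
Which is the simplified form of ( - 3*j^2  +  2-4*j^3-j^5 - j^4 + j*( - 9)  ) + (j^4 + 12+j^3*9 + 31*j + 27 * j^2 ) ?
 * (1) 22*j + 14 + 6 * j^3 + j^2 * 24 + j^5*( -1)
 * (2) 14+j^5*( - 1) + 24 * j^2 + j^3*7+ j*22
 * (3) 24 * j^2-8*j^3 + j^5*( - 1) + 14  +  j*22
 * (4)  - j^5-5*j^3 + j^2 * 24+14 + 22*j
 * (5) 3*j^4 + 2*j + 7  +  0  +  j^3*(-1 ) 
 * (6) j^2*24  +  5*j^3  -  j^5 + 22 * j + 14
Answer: 6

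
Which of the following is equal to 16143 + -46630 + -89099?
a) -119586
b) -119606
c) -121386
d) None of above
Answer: a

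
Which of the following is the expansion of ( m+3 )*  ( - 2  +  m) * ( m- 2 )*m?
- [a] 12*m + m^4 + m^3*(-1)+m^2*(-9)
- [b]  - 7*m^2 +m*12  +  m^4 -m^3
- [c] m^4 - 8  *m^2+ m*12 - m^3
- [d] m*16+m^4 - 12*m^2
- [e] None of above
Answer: c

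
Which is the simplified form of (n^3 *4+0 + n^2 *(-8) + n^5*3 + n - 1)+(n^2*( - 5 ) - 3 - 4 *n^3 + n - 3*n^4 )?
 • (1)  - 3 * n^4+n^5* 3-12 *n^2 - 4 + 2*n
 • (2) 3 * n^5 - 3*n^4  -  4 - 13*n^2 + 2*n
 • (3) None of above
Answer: 2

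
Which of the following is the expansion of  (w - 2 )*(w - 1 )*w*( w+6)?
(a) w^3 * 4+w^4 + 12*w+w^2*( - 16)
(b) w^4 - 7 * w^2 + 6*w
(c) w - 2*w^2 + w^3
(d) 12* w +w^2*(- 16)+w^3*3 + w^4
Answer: d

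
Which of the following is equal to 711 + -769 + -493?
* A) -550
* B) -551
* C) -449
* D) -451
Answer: B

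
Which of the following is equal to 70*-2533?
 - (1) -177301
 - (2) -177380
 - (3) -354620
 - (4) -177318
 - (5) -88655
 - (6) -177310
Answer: 6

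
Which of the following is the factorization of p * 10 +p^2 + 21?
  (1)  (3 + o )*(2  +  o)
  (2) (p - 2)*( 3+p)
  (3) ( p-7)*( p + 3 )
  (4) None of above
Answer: 4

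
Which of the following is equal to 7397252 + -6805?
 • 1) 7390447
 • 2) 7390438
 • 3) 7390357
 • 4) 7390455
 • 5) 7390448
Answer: 1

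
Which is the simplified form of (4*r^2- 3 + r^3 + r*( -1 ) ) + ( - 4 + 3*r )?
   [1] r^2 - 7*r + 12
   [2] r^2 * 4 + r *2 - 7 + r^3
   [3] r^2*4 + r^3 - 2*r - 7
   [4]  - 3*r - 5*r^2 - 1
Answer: 2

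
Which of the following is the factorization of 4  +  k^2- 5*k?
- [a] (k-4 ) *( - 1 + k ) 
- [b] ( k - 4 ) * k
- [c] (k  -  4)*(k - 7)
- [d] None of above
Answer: a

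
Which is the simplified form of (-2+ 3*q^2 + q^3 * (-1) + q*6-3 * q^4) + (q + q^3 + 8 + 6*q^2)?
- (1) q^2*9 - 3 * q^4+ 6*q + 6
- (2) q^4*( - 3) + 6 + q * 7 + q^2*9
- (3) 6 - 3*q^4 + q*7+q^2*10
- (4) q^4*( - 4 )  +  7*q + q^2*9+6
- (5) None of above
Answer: 2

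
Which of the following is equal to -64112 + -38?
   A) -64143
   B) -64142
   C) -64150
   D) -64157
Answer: C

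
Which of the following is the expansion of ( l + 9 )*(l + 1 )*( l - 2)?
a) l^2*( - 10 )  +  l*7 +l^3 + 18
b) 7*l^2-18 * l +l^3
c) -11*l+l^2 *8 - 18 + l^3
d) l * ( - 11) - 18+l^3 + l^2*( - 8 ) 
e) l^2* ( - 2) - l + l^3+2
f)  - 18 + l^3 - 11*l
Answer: c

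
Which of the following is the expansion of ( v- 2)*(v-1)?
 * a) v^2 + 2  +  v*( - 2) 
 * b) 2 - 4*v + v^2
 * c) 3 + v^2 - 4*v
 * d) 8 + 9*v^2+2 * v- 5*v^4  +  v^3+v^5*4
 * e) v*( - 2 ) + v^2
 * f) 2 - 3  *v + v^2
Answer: f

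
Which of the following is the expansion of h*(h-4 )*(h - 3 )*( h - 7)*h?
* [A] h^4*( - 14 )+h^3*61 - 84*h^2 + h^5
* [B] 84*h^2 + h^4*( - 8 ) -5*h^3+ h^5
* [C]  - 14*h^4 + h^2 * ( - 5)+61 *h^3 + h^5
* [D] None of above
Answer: A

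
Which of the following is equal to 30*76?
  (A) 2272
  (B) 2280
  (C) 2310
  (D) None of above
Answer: B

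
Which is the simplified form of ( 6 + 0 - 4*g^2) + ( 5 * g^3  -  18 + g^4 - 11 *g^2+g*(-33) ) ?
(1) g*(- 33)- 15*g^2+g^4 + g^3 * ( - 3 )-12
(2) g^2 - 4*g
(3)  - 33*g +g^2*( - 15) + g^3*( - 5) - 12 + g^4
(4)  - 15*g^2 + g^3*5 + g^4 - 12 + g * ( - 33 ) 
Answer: 4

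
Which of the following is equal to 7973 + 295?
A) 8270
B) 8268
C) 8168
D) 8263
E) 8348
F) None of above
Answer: B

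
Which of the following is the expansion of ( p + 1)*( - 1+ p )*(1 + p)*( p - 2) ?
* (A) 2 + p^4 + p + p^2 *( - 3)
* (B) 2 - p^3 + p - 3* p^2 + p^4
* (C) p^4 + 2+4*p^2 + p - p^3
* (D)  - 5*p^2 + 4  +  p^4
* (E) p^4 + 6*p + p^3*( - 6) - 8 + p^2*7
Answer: B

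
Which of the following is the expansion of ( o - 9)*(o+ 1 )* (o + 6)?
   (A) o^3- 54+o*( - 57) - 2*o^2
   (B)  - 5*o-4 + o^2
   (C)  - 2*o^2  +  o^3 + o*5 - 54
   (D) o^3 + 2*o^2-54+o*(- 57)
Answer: A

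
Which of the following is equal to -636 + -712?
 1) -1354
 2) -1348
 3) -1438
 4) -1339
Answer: 2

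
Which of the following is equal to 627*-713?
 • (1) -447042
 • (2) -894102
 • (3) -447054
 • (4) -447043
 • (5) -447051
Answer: 5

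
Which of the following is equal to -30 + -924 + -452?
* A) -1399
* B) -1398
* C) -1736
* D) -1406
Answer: D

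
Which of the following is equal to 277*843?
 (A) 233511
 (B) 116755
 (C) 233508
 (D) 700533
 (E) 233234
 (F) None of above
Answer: A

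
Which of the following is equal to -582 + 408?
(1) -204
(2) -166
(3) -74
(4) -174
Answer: 4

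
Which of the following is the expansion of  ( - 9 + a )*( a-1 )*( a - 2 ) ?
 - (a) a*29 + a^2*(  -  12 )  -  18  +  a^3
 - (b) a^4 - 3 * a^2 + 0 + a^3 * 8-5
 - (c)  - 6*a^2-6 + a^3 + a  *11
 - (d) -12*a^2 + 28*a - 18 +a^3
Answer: a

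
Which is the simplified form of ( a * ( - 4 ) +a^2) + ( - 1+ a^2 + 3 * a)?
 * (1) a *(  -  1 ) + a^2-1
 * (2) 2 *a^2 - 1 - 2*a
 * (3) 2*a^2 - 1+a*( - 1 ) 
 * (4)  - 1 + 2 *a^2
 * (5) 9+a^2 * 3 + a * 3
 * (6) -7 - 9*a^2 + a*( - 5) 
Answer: 3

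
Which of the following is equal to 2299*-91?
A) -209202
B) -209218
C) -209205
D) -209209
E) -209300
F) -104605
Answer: D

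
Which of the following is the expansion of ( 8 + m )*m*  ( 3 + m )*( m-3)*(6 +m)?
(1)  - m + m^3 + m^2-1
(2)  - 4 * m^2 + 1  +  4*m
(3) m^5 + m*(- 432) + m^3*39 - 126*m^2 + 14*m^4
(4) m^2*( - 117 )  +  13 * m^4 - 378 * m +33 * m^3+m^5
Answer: 3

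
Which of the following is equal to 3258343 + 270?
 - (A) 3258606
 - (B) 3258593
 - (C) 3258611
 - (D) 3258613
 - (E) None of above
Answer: D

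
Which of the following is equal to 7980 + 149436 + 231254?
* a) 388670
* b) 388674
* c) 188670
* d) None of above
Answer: a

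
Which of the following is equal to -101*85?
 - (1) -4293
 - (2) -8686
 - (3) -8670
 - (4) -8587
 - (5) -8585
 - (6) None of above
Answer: 5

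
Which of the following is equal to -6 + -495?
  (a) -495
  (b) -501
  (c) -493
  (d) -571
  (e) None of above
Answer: b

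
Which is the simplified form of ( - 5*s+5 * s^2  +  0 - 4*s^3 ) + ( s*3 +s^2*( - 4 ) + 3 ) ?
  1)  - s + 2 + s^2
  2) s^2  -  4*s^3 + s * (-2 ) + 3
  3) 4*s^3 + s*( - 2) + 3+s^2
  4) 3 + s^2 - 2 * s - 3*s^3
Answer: 2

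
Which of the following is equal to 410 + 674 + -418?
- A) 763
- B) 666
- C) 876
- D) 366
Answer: B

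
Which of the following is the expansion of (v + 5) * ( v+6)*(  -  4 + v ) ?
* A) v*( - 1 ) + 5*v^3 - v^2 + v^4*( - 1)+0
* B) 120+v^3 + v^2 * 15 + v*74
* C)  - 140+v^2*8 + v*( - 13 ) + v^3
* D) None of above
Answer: D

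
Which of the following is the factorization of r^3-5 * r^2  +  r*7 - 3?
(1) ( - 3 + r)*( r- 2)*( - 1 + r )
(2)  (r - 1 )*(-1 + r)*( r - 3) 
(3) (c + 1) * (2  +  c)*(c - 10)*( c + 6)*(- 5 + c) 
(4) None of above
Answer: 2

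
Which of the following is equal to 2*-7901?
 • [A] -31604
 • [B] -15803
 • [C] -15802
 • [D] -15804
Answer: C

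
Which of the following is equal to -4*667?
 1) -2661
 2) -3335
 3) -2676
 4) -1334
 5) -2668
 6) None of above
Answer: 5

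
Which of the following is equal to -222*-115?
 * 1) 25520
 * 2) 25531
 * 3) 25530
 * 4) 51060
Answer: 3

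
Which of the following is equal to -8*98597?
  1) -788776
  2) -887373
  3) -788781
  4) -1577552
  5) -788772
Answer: 1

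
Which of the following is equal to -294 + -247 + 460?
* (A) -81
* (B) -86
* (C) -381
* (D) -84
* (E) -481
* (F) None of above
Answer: A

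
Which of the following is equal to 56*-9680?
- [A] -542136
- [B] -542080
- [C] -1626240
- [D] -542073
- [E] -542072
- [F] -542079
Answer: B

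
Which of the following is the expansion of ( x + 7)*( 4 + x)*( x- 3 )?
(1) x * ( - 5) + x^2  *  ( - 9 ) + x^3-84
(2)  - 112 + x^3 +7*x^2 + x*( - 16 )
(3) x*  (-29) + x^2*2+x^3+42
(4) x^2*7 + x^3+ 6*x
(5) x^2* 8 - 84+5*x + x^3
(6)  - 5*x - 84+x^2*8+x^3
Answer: 6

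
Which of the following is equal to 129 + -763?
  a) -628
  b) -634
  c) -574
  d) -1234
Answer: b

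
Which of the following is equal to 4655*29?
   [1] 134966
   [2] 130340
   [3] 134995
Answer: 3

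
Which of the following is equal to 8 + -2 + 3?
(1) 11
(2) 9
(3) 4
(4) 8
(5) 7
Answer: 2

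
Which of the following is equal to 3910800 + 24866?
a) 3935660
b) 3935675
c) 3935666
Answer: c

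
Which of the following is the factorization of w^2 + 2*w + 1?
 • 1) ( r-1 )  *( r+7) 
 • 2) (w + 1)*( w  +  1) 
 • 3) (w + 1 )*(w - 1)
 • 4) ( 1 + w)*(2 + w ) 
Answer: 2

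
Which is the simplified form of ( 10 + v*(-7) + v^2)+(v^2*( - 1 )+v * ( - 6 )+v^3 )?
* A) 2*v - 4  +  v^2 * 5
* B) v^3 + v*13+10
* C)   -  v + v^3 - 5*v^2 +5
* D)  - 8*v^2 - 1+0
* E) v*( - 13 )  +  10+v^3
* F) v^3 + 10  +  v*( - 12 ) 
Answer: E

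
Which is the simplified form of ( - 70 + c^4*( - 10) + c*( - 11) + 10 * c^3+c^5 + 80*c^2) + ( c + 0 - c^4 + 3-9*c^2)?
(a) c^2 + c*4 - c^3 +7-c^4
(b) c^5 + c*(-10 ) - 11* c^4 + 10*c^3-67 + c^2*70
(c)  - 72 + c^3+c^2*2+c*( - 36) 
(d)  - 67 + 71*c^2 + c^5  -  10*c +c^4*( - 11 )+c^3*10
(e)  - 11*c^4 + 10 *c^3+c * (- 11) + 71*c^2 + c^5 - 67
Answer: d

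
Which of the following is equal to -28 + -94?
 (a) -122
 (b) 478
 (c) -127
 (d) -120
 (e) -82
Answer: a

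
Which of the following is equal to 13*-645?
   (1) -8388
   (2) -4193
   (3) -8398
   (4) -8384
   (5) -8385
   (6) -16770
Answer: 5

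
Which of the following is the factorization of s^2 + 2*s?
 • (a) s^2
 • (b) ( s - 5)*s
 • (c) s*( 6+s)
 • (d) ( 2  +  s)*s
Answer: d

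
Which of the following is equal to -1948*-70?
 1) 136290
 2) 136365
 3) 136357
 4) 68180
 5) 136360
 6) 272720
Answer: 5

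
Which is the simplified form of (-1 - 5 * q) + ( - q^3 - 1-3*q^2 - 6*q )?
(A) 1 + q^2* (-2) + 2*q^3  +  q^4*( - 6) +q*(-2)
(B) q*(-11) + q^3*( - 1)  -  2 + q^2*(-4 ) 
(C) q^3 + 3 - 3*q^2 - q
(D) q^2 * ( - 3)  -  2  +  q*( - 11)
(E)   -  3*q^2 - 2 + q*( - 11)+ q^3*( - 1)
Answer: E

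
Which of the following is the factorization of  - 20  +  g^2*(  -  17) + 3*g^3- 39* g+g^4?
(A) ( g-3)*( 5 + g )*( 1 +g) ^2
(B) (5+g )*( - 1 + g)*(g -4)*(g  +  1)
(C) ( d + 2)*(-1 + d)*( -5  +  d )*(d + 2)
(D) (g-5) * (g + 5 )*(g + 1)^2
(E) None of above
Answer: E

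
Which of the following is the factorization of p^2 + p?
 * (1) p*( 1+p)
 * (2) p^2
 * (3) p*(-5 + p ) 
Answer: 1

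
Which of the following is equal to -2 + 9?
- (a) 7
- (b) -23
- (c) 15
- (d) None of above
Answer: a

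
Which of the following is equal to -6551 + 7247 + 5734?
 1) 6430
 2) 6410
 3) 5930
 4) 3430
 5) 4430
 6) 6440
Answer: 1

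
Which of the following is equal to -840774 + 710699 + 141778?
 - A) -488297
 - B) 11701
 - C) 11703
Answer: C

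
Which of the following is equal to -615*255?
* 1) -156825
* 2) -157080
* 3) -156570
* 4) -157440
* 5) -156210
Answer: 1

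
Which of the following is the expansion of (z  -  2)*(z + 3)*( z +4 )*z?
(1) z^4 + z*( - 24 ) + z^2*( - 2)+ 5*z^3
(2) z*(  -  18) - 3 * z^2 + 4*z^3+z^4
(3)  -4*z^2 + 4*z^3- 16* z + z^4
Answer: 1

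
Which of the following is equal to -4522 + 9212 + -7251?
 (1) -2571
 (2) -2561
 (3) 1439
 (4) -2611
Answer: 2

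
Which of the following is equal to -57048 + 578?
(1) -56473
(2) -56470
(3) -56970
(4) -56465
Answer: 2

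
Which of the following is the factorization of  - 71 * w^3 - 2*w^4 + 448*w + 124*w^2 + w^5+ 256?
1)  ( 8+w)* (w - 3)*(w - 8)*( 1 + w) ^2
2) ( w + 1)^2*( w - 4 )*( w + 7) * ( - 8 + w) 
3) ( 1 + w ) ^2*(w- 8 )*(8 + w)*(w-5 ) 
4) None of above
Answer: 4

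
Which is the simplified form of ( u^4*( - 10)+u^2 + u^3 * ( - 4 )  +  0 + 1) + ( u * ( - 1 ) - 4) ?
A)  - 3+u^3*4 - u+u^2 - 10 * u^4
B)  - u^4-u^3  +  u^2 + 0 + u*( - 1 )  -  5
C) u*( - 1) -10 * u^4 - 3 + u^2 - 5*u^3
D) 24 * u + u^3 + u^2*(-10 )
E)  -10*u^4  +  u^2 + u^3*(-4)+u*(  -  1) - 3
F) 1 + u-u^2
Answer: E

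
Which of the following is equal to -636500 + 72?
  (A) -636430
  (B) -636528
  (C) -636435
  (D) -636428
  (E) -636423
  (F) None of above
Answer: D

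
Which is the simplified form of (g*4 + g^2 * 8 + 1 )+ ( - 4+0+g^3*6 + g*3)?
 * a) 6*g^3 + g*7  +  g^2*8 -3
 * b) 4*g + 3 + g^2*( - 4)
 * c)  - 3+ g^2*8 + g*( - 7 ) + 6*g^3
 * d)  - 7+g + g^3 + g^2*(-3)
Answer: a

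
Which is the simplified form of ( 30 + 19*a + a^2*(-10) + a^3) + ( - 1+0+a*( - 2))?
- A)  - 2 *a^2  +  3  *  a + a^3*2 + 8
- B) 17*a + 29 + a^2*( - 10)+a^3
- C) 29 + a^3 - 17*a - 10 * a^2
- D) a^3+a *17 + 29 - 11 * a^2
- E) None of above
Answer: B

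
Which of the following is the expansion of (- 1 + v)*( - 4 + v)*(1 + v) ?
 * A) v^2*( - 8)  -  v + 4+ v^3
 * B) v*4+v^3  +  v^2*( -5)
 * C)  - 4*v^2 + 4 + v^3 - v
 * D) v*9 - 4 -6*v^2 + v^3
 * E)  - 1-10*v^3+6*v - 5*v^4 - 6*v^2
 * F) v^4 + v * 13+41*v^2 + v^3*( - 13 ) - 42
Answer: C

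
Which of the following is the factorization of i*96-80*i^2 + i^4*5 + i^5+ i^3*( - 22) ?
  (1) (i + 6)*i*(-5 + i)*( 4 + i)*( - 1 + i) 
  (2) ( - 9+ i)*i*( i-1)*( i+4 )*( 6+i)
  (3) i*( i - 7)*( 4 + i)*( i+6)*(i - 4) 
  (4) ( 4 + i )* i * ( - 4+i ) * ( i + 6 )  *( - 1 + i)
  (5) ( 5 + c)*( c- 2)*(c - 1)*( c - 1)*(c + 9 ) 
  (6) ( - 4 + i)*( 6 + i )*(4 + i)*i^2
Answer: 4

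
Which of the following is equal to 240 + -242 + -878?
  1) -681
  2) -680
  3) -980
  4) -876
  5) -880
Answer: 5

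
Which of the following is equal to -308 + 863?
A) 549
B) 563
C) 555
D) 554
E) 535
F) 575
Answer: C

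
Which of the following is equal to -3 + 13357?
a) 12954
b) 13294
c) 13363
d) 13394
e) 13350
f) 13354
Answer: f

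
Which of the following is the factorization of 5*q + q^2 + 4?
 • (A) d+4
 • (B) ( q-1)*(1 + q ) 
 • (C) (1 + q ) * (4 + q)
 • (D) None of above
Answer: C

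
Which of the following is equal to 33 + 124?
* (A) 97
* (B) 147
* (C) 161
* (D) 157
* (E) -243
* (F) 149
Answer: D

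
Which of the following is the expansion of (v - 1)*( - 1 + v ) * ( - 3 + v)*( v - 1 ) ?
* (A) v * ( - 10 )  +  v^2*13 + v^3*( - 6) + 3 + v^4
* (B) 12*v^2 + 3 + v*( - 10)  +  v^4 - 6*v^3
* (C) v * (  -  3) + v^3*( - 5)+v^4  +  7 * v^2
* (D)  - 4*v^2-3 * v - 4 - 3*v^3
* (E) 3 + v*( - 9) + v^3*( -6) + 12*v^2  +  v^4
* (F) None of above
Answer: B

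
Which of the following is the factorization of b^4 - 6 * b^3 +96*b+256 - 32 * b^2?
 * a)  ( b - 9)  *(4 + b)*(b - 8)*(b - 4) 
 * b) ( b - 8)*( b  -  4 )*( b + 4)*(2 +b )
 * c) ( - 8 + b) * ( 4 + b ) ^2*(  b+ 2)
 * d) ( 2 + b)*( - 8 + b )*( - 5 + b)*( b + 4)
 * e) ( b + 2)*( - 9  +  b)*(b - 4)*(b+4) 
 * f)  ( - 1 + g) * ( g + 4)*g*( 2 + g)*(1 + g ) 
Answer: b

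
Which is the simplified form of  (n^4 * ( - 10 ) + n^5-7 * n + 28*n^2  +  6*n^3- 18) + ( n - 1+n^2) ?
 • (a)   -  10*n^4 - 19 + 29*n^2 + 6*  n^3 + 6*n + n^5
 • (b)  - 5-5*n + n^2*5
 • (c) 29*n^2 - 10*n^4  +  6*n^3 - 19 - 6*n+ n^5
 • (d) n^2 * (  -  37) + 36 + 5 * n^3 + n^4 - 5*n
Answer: c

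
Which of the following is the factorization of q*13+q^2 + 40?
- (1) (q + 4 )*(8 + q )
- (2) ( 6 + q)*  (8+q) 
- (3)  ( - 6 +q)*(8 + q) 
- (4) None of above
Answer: 4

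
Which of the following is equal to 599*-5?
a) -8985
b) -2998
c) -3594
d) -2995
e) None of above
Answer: d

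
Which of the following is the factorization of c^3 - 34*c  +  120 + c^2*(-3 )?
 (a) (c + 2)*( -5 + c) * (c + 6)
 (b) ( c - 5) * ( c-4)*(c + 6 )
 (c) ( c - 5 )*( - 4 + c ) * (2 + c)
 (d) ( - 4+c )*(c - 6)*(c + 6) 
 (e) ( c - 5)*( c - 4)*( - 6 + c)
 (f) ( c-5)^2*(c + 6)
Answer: b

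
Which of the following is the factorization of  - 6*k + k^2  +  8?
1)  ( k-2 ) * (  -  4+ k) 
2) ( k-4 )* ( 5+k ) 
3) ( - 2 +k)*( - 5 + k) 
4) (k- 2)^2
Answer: 1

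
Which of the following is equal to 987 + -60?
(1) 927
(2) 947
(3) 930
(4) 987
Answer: 1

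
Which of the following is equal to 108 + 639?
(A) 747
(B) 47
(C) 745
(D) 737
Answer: A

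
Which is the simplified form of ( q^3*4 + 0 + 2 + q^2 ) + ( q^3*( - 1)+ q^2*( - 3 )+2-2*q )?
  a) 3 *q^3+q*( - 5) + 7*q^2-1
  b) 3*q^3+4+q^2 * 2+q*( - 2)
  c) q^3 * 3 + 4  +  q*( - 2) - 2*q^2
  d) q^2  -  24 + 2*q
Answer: c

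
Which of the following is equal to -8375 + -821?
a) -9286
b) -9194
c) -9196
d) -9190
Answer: c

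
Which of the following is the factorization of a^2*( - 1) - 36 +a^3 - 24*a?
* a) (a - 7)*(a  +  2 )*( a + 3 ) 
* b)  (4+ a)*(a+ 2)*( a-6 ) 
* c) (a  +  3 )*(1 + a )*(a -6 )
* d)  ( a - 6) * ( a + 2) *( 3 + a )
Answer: d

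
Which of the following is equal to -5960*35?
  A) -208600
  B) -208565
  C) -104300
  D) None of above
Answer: A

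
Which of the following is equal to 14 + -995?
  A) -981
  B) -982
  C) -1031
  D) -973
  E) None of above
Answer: A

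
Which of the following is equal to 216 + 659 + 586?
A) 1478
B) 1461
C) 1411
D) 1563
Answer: B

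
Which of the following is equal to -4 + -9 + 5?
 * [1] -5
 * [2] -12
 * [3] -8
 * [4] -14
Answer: 3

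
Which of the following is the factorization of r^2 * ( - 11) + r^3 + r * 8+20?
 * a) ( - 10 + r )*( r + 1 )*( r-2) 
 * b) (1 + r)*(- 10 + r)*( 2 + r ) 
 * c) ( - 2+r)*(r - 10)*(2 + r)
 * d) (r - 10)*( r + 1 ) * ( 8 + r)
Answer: a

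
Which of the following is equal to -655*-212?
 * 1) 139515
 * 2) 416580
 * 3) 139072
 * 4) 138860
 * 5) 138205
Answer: 4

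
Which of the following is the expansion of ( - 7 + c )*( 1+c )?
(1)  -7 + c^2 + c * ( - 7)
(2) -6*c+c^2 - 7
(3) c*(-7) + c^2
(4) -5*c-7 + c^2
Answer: 2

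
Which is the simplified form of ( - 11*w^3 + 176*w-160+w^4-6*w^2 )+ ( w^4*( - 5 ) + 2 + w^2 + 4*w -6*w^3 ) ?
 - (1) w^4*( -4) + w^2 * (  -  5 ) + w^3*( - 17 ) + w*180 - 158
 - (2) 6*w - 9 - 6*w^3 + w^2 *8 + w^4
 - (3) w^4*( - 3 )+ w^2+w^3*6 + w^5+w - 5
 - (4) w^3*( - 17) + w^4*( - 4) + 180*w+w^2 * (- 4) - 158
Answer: 1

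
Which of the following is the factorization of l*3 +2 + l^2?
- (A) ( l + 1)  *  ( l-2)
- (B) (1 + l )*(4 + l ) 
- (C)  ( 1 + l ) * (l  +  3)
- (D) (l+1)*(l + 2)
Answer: D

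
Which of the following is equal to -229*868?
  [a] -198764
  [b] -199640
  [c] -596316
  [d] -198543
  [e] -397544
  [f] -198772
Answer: f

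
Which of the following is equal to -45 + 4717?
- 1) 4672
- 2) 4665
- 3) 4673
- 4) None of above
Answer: 1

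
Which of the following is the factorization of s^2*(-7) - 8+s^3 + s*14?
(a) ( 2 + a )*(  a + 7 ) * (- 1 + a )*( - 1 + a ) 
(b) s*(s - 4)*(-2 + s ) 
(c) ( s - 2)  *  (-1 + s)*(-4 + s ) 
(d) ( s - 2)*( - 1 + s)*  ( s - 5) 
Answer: c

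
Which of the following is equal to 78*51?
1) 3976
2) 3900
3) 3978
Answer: 3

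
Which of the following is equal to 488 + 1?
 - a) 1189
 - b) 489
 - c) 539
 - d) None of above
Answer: b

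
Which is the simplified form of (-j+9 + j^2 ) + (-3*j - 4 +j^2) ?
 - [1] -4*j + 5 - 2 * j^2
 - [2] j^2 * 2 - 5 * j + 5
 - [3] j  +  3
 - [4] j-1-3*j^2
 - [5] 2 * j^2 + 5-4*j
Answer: 5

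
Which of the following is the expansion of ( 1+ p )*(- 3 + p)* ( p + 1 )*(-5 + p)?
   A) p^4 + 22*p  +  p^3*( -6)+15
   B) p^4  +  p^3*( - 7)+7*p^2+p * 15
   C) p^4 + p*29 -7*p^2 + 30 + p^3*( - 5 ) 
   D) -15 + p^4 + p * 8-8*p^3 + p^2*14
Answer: A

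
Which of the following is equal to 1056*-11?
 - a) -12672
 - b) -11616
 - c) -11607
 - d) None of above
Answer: b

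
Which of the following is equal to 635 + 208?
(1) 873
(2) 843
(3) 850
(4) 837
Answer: 2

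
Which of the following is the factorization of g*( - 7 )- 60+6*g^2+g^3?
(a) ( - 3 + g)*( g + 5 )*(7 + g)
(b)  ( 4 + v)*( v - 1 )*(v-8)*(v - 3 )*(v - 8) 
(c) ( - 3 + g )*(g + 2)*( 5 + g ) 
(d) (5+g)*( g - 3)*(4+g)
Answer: d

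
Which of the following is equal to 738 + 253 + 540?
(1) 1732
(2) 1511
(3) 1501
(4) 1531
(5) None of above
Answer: 4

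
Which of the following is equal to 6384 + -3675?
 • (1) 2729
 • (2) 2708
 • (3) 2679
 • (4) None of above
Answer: 4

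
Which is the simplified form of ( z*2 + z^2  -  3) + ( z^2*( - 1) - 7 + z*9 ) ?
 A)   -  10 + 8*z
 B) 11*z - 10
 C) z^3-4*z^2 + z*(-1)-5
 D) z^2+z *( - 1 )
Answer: B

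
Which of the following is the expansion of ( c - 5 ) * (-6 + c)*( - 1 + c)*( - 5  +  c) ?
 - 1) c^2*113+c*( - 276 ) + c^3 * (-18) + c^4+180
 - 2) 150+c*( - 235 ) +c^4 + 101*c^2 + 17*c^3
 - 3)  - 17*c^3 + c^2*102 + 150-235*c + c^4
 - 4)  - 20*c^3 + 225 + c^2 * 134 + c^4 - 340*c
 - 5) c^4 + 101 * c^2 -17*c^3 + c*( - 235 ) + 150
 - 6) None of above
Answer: 5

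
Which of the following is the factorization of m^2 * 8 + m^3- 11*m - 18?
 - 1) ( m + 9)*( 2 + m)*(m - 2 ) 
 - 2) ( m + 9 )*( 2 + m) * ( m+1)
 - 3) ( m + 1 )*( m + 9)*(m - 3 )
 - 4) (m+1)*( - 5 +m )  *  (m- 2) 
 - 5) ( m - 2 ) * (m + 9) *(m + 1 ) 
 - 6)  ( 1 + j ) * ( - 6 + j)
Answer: 5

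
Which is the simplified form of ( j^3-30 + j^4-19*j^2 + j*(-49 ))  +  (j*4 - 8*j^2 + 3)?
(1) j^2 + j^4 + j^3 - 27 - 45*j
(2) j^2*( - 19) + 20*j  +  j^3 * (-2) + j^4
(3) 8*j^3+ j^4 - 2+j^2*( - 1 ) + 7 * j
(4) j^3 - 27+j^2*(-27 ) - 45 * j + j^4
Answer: 4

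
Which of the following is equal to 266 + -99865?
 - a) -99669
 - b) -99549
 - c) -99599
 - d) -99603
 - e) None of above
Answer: c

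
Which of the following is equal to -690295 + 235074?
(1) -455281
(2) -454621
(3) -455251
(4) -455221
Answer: 4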